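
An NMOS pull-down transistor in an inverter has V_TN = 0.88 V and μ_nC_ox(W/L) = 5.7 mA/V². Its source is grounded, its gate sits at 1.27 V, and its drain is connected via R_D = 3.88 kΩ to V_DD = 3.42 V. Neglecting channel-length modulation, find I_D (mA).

V_GS = V_G = 1.27 V, so V_ov = 1.27 − 0.88 = 0.39 V.
Assume saturation: I_D = ½ k_n V_ov² = 0.5 × 5.7 × 0.39² = 0.433 mA, giving V_DS = V_DD − I_D R_D = 3.42 − 0.433 × 3.88 = 1.74 V.
V_DS = 1.74 V ≥ V_ov = 0.39 V, confirming saturation.

I_D = 0.433 mA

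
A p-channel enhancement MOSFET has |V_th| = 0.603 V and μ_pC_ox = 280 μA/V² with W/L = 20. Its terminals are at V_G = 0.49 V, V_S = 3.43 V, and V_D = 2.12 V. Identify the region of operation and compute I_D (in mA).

V_SG = V_S − V_G = 3.43 − 0.49 = 2.94 V; V_SD = V_S − V_D = 3.43 − 2.12 = 1.31 V.
k_p = μ_pC_ox · (W/L) = 5.6 mA/V².
V_ov = V_SG − |V_th| = 2.94 − 0.603 = 2.34 V.
Since V_SD = 1.31 V < V_ov = 2.34 V, the device is in the triode region.
I_D = k_p [V_ov · V_SD − ½ V_SD²] = 5.6 × [2.34 × 1.31 − 0.5 × 1.31²] = 12.3 mA.

Triode; I_D = 12.3 mA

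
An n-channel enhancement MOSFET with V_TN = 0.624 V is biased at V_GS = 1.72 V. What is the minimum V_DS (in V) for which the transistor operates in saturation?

The boundary between triode and saturation is V_DS = V_GS − V_TN = V_ov.
V_ov = 1.72 − 0.624 = 1.1 V.

V_DS,sat = 1.10 V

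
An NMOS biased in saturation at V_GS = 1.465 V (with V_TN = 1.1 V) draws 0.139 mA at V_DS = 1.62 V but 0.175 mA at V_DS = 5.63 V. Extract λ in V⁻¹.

With V_GS fixed, I_D ∝ (1 + λ V_DS) in saturation, so I_D2/I_D1 = (1 + λ V_DS2)/(1 + λ V_DS1).
0.175/0.139 = 1.259 = (1 + 5.63 λ)/(1 + 1.62 λ).
Solving: λ (I_D1 V_DS2 − I_D2 V_DS1) = I_D2 − I_D1, so λ = (0.175 − 0.139) / (0.139 × 5.63 − 0.175 × 1.62) = 0.036 / 0.499 = 0.0721 V⁻¹.

λ = 0.0721 V⁻¹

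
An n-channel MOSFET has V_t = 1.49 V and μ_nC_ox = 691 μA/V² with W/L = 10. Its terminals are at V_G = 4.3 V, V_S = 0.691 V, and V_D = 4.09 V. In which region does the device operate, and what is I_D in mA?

Saturation; I_D = 15.5 mA

V_GS = V_G − V_S = 4.3 − 0.691 = 3.61 V; V_DS = V_D − V_S = 4.09 − 0.691 = 3.4 V.
k_n = μ_nC_ox · (W/L) = 6.91 mA/V².
V_ov = V_GS − V_t = 3.61 − 1.49 = 2.12 V.
Since V_DS = 3.4 V ≥ V_ov = 2.12 V, the device is in saturation.
I_D = ½ k_n V_ov² = 0.5 × 6.91 × 2.12² = 15.5 mA.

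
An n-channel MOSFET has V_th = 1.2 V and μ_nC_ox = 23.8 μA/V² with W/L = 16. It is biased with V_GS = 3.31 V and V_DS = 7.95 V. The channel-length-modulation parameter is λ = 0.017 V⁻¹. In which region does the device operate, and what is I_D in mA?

k_n = μ_nC_ox · (W/L) = 0.3808 mA/V².
V_ov = V_GS − V_th = 3.31 − 1.2 = 2.11 V.
Since V_DS = 7.95 V ≥ V_ov = 2.11 V, the device is in saturation.
I_D = ½ k_n V_ov² (1 + λ V_DS) = 0.5 × 0.3808 × 2.11² × (1 + 0.017 × 7.95) = 0.962 mA.

Saturation; I_D = 0.962 mA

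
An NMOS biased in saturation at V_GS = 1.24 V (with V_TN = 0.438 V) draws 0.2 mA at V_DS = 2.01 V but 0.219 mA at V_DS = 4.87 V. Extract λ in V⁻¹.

λ = 0.0356 V⁻¹

With V_GS fixed, I_D ∝ (1 + λ V_DS) in saturation, so I_D2/I_D1 = (1 + λ V_DS2)/(1 + λ V_DS1).
0.219/0.2 = 1.095 = (1 + 4.87 λ)/(1 + 2.01 λ).
Solving: λ (I_D1 V_DS2 − I_D2 V_DS1) = I_D2 − I_D1, so λ = (0.219 − 0.2) / (0.2 × 4.87 − 0.219 × 2.01) = 0.019 / 0.534 = 0.0356 V⁻¹.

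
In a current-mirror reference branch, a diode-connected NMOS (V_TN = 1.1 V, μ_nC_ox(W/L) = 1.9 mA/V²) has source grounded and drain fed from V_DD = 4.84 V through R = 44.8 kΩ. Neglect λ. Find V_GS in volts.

With gate tied to drain, V_GS = V_DS ≥ V_GS − V_TN, so the device is in saturation.
KCL at the drain: ½ k_n (V_GS − V_TN)² = (V_DD − V_GS)/R.
Let x = V_GS − 1.1. Then 42.6 x² + x − 3.74 = 0, giving x = 0.285 V (positive root), so V_GS = 1.38 V.
I_D = (V_DD − V_GS)/R = (4.84 − 1.38) / 44.8 = 0.0771 mA.

V_GS = 1.38 V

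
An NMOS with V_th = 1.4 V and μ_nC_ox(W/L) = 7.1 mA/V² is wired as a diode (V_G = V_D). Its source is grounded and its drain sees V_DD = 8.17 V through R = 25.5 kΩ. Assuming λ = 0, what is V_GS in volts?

V_GS = 1.67 V

With gate tied to drain, V_GS = V_DS ≥ V_GS − V_th, so the device is in saturation.
KCL at the drain: ½ k_n (V_GS − V_th)² = (V_DD − V_GS)/R.
Let x = V_GS − 1.4. Then 90.5 x² + x − 6.77 = 0, giving x = 0.268 V (positive root), so V_GS = 1.67 V.
I_D = (V_DD − V_GS)/R = (8.17 − 1.67) / 25.5 = 0.255 mA.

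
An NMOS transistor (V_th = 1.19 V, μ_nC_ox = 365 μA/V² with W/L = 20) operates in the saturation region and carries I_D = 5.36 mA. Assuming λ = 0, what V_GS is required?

k_n = μ_nC_ox · (W/L) = 7.3 mA/V².
In saturation I_D = ½ k_n (V_GS − V_th)², so V_GS − V_th = √(2 I_D / k_n) = √(2 × 5.36 / 7.3) = 1.21 V.
V_GS = 1.19 + 1.21 = 2.4 V.

V_GS = 2.40 V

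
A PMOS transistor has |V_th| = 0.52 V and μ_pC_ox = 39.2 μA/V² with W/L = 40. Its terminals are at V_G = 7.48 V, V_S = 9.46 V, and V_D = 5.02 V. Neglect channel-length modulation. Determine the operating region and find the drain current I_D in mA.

Saturation; I_D = 1.67 mA

V_SG = V_S − V_G = 9.46 − 7.48 = 1.98 V; V_SD = V_S − V_D = 9.46 − 5.02 = 4.44 V.
k_p = μ_pC_ox · (W/L) = 1.568 mA/V².
V_ov = V_SG − |V_th| = 1.98 − 0.52 = 1.46 V.
Since V_SD = 4.44 V ≥ V_ov = 1.46 V, the device is in saturation.
I_D = ½ k_p V_ov² = 0.5 × 1.568 × 1.46² = 1.67 mA.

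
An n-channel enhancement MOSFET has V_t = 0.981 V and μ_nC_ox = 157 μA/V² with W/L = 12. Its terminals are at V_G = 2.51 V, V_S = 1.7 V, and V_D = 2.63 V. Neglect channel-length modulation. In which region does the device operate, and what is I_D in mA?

Cutoff; I_D = 0 mA

V_GS = V_G − V_S = 2.51 − 1.7 = 0.81 V; V_DS = V_D − V_S = 2.63 − 1.7 = 0.93 V.
V_GS = 0.81 V < V_t = 0.981 V, so the transistor is in cutoff.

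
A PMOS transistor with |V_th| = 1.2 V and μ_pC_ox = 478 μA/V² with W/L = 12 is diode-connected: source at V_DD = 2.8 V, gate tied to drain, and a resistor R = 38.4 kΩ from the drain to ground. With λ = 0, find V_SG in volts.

With gate tied to drain, V_SG = V_SD ≥ V_SG − |V_th|, so the device is in saturation.
k_p = μ_pC_ox · (W/L) = 5.736 mA/V².
KCL at the drain: ½ k_p (V_SG − |V_th|)² = (V_DD − V_SG)/R.
Let x = V_SG − 1.2. Then 110 x² + x − 1.6 = 0, giving x = 0.116 V (positive root), so V_SG = 1.32 V.
I_D = (V_DD − V_SG)/R = (2.8 − 1.32) / 38.4 = 0.0386 mA.

V_SG = 1.32 V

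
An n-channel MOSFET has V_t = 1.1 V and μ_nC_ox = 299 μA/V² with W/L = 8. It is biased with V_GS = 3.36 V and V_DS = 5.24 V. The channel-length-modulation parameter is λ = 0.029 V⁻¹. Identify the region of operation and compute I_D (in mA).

Saturation; I_D = 7.04 mA

k_n = μ_nC_ox · (W/L) = 2.392 mA/V².
V_ov = V_GS − V_t = 3.36 − 1.1 = 2.26 V.
Since V_DS = 5.24 V ≥ V_ov = 2.26 V, the device is in saturation.
I_D = ½ k_n V_ov² (1 + λ V_DS) = 0.5 × 2.392 × 2.26² × (1 + 0.029 × 5.24) = 7.04 mA.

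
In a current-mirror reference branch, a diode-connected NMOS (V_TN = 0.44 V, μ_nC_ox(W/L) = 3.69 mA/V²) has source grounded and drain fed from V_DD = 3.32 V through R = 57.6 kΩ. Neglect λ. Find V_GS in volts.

With gate tied to drain, V_GS = V_DS ≥ V_GS − V_TN, so the device is in saturation.
KCL at the drain: ½ k_n (V_GS − V_TN)² = (V_DD − V_GS)/R.
Let x = V_GS − 0.44. Then 106 x² + x − 2.88 = 0, giving x = 0.16 V (positive root), so V_GS = 0.6 V.
I_D = (V_DD − V_GS)/R = (3.32 − 0.6) / 57.6 = 0.0472 mA.

V_GS = 0.600 V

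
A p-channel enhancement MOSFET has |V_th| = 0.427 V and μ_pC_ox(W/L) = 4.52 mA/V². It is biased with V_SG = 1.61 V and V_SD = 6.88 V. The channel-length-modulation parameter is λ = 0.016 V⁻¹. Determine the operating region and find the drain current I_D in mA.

V_ov = V_SG − |V_th| = 1.61 − 0.427 = 1.18 V.
Since V_SD = 6.88 V ≥ V_ov = 1.18 V, the device is in saturation.
I_D = ½ k_p V_ov² (1 + λ V_SD) = 0.5 × 4.52 × 1.18² × (1 + 0.016 × 6.88) = 3.51 mA.

Saturation; I_D = 3.51 mA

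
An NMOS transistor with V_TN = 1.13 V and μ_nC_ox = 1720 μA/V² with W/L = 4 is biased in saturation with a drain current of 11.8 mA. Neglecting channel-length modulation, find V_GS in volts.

V_GS = 2.98 V

k_n = μ_nC_ox · (W/L) = 6.88 mA/V².
In saturation I_D = ½ k_n (V_GS − V_TN)², so V_GS − V_TN = √(2 I_D / k_n) = √(2 × 11.8 / 6.88) = 1.85 V.
V_GS = 1.13 + 1.85 = 2.98 V.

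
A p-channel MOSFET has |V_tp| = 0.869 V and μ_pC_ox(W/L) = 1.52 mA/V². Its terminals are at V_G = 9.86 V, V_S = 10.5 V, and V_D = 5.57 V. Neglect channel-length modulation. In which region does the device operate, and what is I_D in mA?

Cutoff; I_D = 0 mA

V_SG = V_S − V_G = 10.5 − 9.86 = 0.64 V; V_SD = V_S − V_D = 10.5 − 5.57 = 4.93 V.
V_SG = 0.64 V < |V_tp| = 0.869 V, so the transistor is in cutoff.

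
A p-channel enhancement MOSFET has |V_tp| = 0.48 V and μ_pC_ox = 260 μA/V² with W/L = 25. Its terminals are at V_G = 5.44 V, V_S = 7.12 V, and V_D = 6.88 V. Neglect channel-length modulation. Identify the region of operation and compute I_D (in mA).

V_SG = V_S − V_G = 7.12 − 5.44 = 1.68 V; V_SD = V_S − V_D = 7.12 − 6.88 = 0.24 V.
k_p = μ_pC_ox · (W/L) = 6.5 mA/V².
V_ov = V_SG − |V_tp| = 1.68 − 0.48 = 1.2 V.
Since V_SD = 0.24 V < V_ov = 1.2 V, the device is in the triode region.
I_D = k_p [V_ov · V_SD − ½ V_SD²] = 6.5 × [1.2 × 0.24 − 0.5 × 0.24²] = 1.68 mA.

Triode; I_D = 1.68 mA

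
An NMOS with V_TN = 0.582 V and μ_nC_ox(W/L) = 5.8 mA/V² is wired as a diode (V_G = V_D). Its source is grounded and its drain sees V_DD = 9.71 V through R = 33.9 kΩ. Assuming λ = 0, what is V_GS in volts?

V_GS = 0.882 V

With gate tied to drain, V_GS = V_DS ≥ V_GS − V_TN, so the device is in saturation.
KCL at the drain: ½ k_n (V_GS − V_TN)² = (V_DD − V_GS)/R.
Let x = V_GS − 0.582. Then 98.3 x² + x − 9.128 = 0, giving x = 0.3 V (positive root), so V_GS = 0.882 V.
I_D = (V_DD − V_GS)/R = (9.71 − 0.882) / 33.9 = 0.26 mA.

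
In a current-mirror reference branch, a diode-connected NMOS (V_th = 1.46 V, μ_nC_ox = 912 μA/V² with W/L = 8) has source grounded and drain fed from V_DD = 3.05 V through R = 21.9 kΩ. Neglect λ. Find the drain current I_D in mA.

I_D = 0.0664 mA

With gate tied to drain, V_GS = V_DS ≥ V_GS − V_th, so the device is in saturation.
k_n = μ_nC_ox · (W/L) = 7.296 mA/V².
KCL at the drain: ½ k_n (V_GS − V_th)² = (V_DD − V_GS)/R.
Let x = V_GS − 1.46. Then 79.9 x² + x − 1.59 = 0, giving x = 0.135 V (positive root), so V_GS = 1.59 V.
I_D = (V_DD − V_GS)/R = (3.05 − 1.59) / 21.9 = 0.0664 mA.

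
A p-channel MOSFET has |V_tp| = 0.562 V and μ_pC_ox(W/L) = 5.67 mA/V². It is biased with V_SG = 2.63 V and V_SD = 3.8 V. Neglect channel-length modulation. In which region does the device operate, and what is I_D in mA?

Saturation; I_D = 12.1 mA

V_ov = V_SG − |V_tp| = 2.63 − 0.562 = 2.07 V.
Since V_SD = 3.8 V ≥ V_ov = 2.07 V, the device is in saturation.
I_D = ½ k_p V_ov² = 0.5 × 5.67 × 2.07² = 12.1 mA.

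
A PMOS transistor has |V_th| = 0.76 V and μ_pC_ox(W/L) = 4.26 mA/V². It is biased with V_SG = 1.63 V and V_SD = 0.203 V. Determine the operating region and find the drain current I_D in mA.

V_ov = V_SG − |V_th| = 1.63 − 0.76 = 0.87 V.
Since V_SD = 0.203 V < V_ov = 0.87 V, the device is in the triode region.
I_D = k_p [V_ov · V_SD − ½ V_SD²] = 4.26 × [0.87 × 0.203 − 0.5 × 0.203²] = 0.665 mA.

Triode; I_D = 0.665 mA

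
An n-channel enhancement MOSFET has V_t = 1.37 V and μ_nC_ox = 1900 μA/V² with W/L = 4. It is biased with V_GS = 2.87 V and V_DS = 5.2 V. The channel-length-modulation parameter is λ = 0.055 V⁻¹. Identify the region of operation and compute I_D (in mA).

k_n = μ_nC_ox · (W/L) = 7.6 mA/V².
V_ov = V_GS − V_t = 2.87 − 1.37 = 1.5 V.
Since V_DS = 5.2 V ≥ V_ov = 1.5 V, the device is in saturation.
I_D = ½ k_n V_ov² (1 + λ V_DS) = 0.5 × 7.6 × 1.5² × (1 + 0.055 × 5.2) = 11 mA.

Saturation; I_D = 11.0 mA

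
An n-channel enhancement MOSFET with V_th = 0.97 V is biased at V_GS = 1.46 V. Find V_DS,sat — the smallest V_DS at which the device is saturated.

V_DS,sat = 0.490 V

The boundary between triode and saturation is V_DS = V_GS − V_th = V_ov.
V_ov = 1.46 − 0.97 = 0.49 V.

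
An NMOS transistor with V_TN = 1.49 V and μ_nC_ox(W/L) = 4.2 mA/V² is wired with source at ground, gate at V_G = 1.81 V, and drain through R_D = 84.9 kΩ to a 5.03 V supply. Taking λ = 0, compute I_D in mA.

I_D = 0.0587 mA

V_GS = V_G = 1.81 V, so V_ov = 1.81 − 1.49 = 0.32 V.
Assume saturation: I_D = ½ k_n V_ov² = 0.5 × 4.2 × 0.32² = 0.215 mA, giving V_DS = V_DD − I_D R_D = 5.03 − 0.215 × 84.9 = -13.2 V.
But -13.2 V < V_ov = 0.32 V, so the device is actually in triode.
In triode I_D = k_n[V_ov V_DS − ½ V_DS²] and I_D = (V_DD − V_DS)/R_D. Equating: 178 V_DS² − 115.1 V_DS + 5.03 = 0, giving V_DS = 0.0471 V (the root below V_ov).
I_D = (5.03 − 0.0471) / 84.9 = 0.0587 mA.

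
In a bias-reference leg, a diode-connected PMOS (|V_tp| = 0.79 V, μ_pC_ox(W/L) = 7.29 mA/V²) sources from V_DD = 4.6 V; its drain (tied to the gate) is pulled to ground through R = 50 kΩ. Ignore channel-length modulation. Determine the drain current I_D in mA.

I_D = 0.0734 mA

With gate tied to drain, V_SG = V_SD ≥ V_SG − |V_tp|, so the device is in saturation.
KCL at the drain: ½ k_p (V_SG − |V_tp|)² = (V_DD − V_SG)/R.
Let x = V_SG − 0.79. Then 182 x² + x − 3.81 = 0, giving x = 0.142 V (positive root), so V_SG = 0.932 V.
I_D = (V_DD − V_SG)/R = (4.6 − 0.932) / 50 = 0.0734 mA.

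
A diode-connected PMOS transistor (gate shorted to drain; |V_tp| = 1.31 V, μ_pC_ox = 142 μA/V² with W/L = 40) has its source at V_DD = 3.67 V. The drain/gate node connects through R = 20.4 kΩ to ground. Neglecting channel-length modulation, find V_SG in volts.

With gate tied to drain, V_SG = V_SD ≥ V_SG − |V_tp|, so the device is in saturation.
k_p = μ_pC_ox · (W/L) = 5.68 mA/V².
KCL at the drain: ½ k_p (V_SG − |V_tp|)² = (V_DD − V_SG)/R.
Let x = V_SG − 1.31. Then 57.9 x² + x − 2.36 = 0, giving x = 0.193 V (positive root), so V_SG = 1.5 V.
I_D = (V_DD − V_SG)/R = (3.67 − 1.5) / 20.4 = 0.106 mA.

V_SG = 1.50 V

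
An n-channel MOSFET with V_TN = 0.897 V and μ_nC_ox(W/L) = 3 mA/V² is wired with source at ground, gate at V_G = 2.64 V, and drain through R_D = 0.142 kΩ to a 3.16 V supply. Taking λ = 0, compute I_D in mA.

V_GS = V_G = 2.64 V, so V_ov = 2.64 − 0.897 = 1.74 V.
Assume saturation: I_D = ½ k_n V_ov² = 0.5 × 3 × 1.74² = 4.56 mA, giving V_DS = V_DD − I_D R_D = 3.16 − 4.56 × 0.142 = 2.51 V.
V_DS = 2.51 V ≥ V_ov = 1.74 V, confirming saturation.

I_D = 4.56 mA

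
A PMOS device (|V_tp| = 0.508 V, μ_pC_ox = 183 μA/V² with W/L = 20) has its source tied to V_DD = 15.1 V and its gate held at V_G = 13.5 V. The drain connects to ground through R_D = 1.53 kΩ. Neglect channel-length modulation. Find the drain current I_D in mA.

I_D = 2.18 mA

V_SG = V_DD − V_G = 15.1 − 13.5 = 1.6 V, so V_ov = 1.6 − 0.508 = 1.09 V.
k_p = μ_pC_ox · (W/L) = 3.66 mA/V².
Assume saturation: I_D = ½ k_p V_ov² = 0.5 × 3.66 × 1.09² = 2.18 mA, giving V_SD = V_DD − I_D R_D = 15.1 − 2.18 × 1.53 = 11.8 V.
V_SD = 11.8 V ≥ V_ov = 1.09 V, confirming saturation.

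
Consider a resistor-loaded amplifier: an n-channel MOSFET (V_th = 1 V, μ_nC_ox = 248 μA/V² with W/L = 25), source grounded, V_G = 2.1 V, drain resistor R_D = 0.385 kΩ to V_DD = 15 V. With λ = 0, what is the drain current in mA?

V_GS = V_G = 2.1 V, so V_ov = 2.1 − 1 = 1.1 V.
k_n = μ_nC_ox · (W/L) = 6.2 mA/V².
Assume saturation: I_D = ½ k_n V_ov² = 0.5 × 6.2 × 1.1² = 3.75 mA, giving V_DS = V_DD − I_D R_D = 15 − 3.75 × 0.385 = 13.6 V.
V_DS = 13.6 V ≥ V_ov = 1.1 V, confirming saturation.

I_D = 3.75 mA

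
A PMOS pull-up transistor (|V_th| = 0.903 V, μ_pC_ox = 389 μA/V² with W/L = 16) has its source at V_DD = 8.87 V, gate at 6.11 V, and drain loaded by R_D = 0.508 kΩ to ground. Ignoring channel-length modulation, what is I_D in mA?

V_SG = V_DD − V_G = 8.87 − 6.11 = 2.76 V, so V_ov = 2.76 − 0.903 = 1.86 V.
k_p = μ_pC_ox · (W/L) = 6.224 mA/V².
Assume saturation: I_D = ½ k_p V_ov² = 0.5 × 6.224 × 1.86² = 10.7 mA, giving V_SD = V_DD − I_D R_D = 8.87 − 10.7 × 0.508 = 3.42 V.
V_SD = 3.42 V ≥ V_ov = 1.86 V, confirming saturation.

I_D = 10.7 mA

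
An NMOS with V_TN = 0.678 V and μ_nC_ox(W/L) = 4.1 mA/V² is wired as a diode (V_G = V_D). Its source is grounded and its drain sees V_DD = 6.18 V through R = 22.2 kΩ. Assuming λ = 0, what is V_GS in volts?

With gate tied to drain, V_GS = V_DS ≥ V_GS − V_TN, so the device is in saturation.
KCL at the drain: ½ k_n (V_GS − V_TN)² = (V_DD − V_GS)/R.
Let x = V_GS − 0.678. Then 45.5 x² + x − 5.502 = 0, giving x = 0.337 V (positive root), so V_GS = 1.01 V.
I_D = (V_DD − V_GS)/R = (6.18 − 1.01) / 22.2 = 0.233 mA.

V_GS = 1.01 V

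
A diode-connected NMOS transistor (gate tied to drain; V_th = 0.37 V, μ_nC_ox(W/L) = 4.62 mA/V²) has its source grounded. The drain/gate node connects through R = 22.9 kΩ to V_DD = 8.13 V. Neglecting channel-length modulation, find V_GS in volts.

V_GS = 0.744 V

With gate tied to drain, V_GS = V_DS ≥ V_GS − V_th, so the device is in saturation.
KCL at the drain: ½ k_n (V_GS − V_th)² = (V_DD − V_GS)/R.
Let x = V_GS − 0.37. Then 52.9 x² + x − 7.76 = 0, giving x = 0.374 V (positive root), so V_GS = 0.744 V.
I_D = (V_DD − V_GS)/R = (8.13 − 0.744) / 22.9 = 0.323 mA.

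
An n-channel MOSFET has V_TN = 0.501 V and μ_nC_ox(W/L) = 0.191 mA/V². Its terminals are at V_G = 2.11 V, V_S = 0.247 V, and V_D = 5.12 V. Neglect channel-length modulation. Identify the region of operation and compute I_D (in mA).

V_GS = V_G − V_S = 2.11 − 0.247 = 1.86 V; V_DS = V_D − V_S = 5.12 − 0.247 = 4.87 V.
V_ov = V_GS − V_TN = 1.86 − 0.501 = 1.36 V.
Since V_DS = 4.87 V ≥ V_ov = 1.36 V, the device is in saturation.
I_D = ½ k_n V_ov² = 0.5 × 0.191 × 1.36² = 0.177 mA.

Saturation; I_D = 0.177 mA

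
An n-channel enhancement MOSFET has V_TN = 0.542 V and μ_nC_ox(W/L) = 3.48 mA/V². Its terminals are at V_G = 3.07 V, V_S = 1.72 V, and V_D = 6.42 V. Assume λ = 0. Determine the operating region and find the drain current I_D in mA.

V_GS = V_G − V_S = 3.07 − 1.72 = 1.35 V; V_DS = V_D − V_S = 6.42 − 1.72 = 4.7 V.
V_ov = V_GS − V_TN = 1.35 − 0.542 = 0.808 V.
Since V_DS = 4.7 V ≥ V_ov = 0.808 V, the device is in saturation.
I_D = ½ k_n V_ov² = 0.5 × 3.48 × 0.808² = 1.14 mA.

Saturation; I_D = 1.14 mA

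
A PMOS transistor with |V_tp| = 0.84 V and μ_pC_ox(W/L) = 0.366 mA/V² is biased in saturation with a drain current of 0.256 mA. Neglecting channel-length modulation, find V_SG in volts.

In saturation I_D = ½ k_p (V_SG − |V_tp|)², so V_SG − |V_tp| = √(2 I_D / k_p) = √(2 × 0.256 / 0.366) = 1.18 V.
V_SG = 0.84 + 1.18 = 2.02 V.

V_SG = 2.02 V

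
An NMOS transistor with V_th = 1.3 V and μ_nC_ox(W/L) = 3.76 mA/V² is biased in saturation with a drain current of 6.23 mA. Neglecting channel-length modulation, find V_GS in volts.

In saturation I_D = ½ k_n (V_GS − V_th)², so V_GS − V_th = √(2 I_D / k_n) = √(2 × 6.23 / 3.76) = 1.82 V.
V_GS = 1.3 + 1.82 = 3.12 V.

V_GS = 3.12 V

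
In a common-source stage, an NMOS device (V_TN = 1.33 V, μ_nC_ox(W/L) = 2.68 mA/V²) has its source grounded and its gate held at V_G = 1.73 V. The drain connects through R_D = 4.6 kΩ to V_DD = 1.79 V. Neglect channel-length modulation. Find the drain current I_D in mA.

I_D = 0.214 mA

V_GS = V_G = 1.73 V, so V_ov = 1.73 − 1.33 = 0.4 V.
Assume saturation: I_D = ½ k_n V_ov² = 0.5 × 2.68 × 0.4² = 0.214 mA, giving V_DS = V_DD − I_D R_D = 1.79 − 0.214 × 4.6 = 0.804 V.
V_DS = 0.804 V ≥ V_ov = 0.4 V, confirming saturation.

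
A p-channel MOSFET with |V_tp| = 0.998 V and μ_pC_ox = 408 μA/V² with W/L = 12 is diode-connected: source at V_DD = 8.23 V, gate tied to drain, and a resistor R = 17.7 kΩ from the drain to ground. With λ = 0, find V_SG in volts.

V_SG = 1.40 V

With gate tied to drain, V_SG = V_SD ≥ V_SG − |V_tp|, so the device is in saturation.
k_p = μ_pC_ox · (W/L) = 4.896 mA/V².
KCL at the drain: ½ k_p (V_SG − |V_tp|)² = (V_DD − V_SG)/R.
Let x = V_SG − 0.998. Then 43.3 x² + x − 7.232 = 0, giving x = 0.397 V (positive root), so V_SG = 1.4 V.
I_D = (V_DD − V_SG)/R = (8.23 − 1.4) / 17.7 = 0.386 mA.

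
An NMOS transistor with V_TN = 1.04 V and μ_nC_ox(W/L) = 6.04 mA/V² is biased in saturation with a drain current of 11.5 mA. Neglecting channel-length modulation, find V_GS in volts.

In saturation I_D = ½ k_n (V_GS − V_TN)², so V_GS − V_TN = √(2 I_D / k_n) = √(2 × 11.5 / 6.04) = 1.95 V.
V_GS = 1.04 + 1.95 = 2.99 V.

V_GS = 2.99 V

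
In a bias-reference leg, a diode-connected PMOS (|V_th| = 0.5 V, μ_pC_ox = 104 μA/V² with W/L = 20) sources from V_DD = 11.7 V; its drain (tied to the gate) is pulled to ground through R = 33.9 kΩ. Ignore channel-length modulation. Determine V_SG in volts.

V_SG = 1.05 V

With gate tied to drain, V_SG = V_SD ≥ V_SG − |V_th|, so the device is in saturation.
k_p = μ_pC_ox · (W/L) = 2.08 mA/V².
KCL at the drain: ½ k_p (V_SG − |V_th|)² = (V_DD − V_SG)/R.
Let x = V_SG − 0.5. Then 35.3 x² + x − 11.2 = 0, giving x = 0.55 V (positive root), so V_SG = 1.05 V.
I_D = (V_DD − V_SG)/R = (11.7 − 1.05) / 33.9 = 0.314 mA.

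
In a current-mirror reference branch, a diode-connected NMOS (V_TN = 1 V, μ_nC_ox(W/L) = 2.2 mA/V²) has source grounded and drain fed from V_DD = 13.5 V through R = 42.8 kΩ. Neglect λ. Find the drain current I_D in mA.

With gate tied to drain, V_GS = V_DS ≥ V_GS − V_TN, so the device is in saturation.
KCL at the drain: ½ k_n (V_GS − V_TN)² = (V_DD − V_GS)/R.
Let x = V_GS − 1. Then 47.1 x² + x − 12.5 = 0, giving x = 0.505 V (positive root), so V_GS = 1.5 V.
I_D = (V_DD − V_GS)/R = (13.5 − 1.5) / 42.8 = 0.28 mA.

I_D = 0.280 mA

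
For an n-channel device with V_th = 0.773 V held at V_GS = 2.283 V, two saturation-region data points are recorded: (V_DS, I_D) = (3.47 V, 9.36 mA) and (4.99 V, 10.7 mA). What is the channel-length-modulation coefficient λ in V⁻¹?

With V_GS fixed, I_D ∝ (1 + λ V_DS) in saturation, so I_D2/I_D1 = (1 + λ V_DS2)/(1 + λ V_DS1).
10.7/9.36 = 1.143 = (1 + 4.99 λ)/(1 + 3.47 λ).
Solving: λ (I_D1 V_DS2 − I_D2 V_DS1) = I_D2 − I_D1, so λ = (10.7 − 9.36) / (9.36 × 4.99 − 10.7 × 3.47) = 1.34 / 9.58 = 0.14 V⁻¹.

λ = 0.140 V⁻¹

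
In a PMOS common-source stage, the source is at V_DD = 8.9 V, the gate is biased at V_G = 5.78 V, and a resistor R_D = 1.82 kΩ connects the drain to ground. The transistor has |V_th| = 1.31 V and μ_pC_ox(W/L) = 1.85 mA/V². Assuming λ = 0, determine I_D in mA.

V_SG = V_DD − V_G = 8.9 − 5.78 = 3.12 V, so V_ov = 3.12 − 1.31 = 1.81 V.
Assume saturation: I_D = ½ k_p V_ov² = 0.5 × 1.85 × 1.81² = 3.03 mA, giving V_SD = V_DD − I_D R_D = 8.9 − 3.03 × 1.82 = 3.38 V.
V_SD = 3.38 V ≥ V_ov = 1.81 V, confirming saturation.

I_D = 3.03 mA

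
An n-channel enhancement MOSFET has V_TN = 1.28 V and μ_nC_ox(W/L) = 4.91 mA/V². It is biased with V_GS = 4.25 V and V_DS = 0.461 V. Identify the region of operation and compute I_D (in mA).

Triode; I_D = 6.20 mA

V_ov = V_GS − V_TN = 4.25 − 1.28 = 2.97 V.
Since V_DS = 0.461 V < V_ov = 2.97 V, the device is in the triode region.
I_D = k_n [V_ov · V_DS − ½ V_DS²] = 4.91 × [2.97 × 0.461 − 0.5 × 0.461²] = 6.2 mA.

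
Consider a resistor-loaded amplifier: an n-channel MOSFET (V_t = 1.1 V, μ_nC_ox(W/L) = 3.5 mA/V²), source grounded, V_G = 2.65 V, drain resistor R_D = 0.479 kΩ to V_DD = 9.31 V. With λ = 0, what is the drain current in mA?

I_D = 4.20 mA

V_GS = V_G = 2.65 V, so V_ov = 2.65 − 1.1 = 1.55 V.
Assume saturation: I_D = ½ k_n V_ov² = 0.5 × 3.5 × 1.55² = 4.2 mA, giving V_DS = V_DD − I_D R_D = 9.31 − 4.2 × 0.479 = 7.3 V.
V_DS = 7.3 V ≥ V_ov = 1.55 V, confirming saturation.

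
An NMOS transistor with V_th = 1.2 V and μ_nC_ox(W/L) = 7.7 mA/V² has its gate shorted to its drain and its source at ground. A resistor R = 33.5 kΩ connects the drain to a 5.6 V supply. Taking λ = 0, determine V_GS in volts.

With gate tied to drain, V_GS = V_DS ≥ V_GS − V_th, so the device is in saturation.
KCL at the drain: ½ k_n (V_GS − V_th)² = (V_DD − V_GS)/R.
Let x = V_GS − 1.2. Then 129 x² + x − 4.4 = 0, giving x = 0.181 V (positive root), so V_GS = 1.38 V.
I_D = (V_DD − V_GS)/R = (5.6 − 1.38) / 33.5 = 0.126 mA.

V_GS = 1.38 V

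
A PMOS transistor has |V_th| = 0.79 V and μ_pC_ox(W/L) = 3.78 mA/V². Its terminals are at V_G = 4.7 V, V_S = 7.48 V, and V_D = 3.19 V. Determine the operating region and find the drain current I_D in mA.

V_SG = V_S − V_G = 7.48 − 4.7 = 2.78 V; V_SD = V_S − V_D = 7.48 − 3.19 = 4.29 V.
V_ov = V_SG − |V_th| = 2.78 − 0.79 = 1.99 V.
Since V_SD = 4.29 V ≥ V_ov = 1.99 V, the device is in saturation.
I_D = ½ k_p V_ov² = 0.5 × 3.78 × 1.99² = 7.48 mA.

Saturation; I_D = 7.48 mA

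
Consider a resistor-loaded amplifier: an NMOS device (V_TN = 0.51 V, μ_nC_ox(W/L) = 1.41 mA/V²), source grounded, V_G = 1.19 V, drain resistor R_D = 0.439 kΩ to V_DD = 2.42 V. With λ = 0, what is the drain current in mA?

V_GS = V_G = 1.19 V, so V_ov = 1.19 − 0.51 = 0.68 V.
Assume saturation: I_D = ½ k_n V_ov² = 0.5 × 1.41 × 0.68² = 0.326 mA, giving V_DS = V_DD − I_D R_D = 2.42 − 0.326 × 0.439 = 2.28 V.
V_DS = 2.28 V ≥ V_ov = 0.68 V, confirming saturation.

I_D = 0.326 mA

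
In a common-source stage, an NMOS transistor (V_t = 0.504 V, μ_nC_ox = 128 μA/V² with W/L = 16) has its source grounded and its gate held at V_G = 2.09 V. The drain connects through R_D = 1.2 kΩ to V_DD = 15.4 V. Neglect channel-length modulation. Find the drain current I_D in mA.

V_GS = V_G = 2.09 V, so V_ov = 2.09 − 0.504 = 1.59 V.
k_n = μ_nC_ox · (W/L) = 2.048 mA/V².
Assume saturation: I_D = ½ k_n V_ov² = 0.5 × 2.048 × 1.59² = 2.58 mA, giving V_DS = V_DD − I_D R_D = 15.4 − 2.58 × 1.2 = 12.3 V.
V_DS = 12.3 V ≥ V_ov = 1.59 V, confirming saturation.

I_D = 2.58 mA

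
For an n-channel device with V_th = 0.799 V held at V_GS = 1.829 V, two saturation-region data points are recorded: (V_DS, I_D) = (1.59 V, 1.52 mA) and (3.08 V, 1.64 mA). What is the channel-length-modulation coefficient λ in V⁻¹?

With V_GS fixed, I_D ∝ (1 + λ V_DS) in saturation, so I_D2/I_D1 = (1 + λ V_DS2)/(1 + λ V_DS1).
1.64/1.52 = 1.079 = (1 + 3.08 λ)/(1 + 1.59 λ).
Solving: λ (I_D1 V_DS2 − I_D2 V_DS1) = I_D2 − I_D1, so λ = (1.64 − 1.52) / (1.52 × 3.08 − 1.64 × 1.59) = 0.12 / 2.07 = 0.0579 V⁻¹.

λ = 0.0579 V⁻¹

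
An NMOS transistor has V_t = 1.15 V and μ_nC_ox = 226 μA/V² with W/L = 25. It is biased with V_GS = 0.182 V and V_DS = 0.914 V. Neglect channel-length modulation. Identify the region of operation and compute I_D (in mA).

Cutoff; I_D = 0 mA

V_GS = 0.182 V < V_t = 1.15 V, so the transistor is in cutoff.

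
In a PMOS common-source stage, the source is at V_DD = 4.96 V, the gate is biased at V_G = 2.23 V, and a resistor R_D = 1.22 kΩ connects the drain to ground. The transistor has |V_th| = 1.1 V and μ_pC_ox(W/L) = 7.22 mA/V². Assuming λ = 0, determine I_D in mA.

V_SG = V_DD − V_G = 4.96 − 2.23 = 2.73 V, so V_ov = 2.73 − 1.1 = 1.63 V.
Assume saturation: I_D = ½ k_p V_ov² = 0.5 × 7.22 × 1.63² = 9.59 mA, giving V_SD = V_DD − I_D R_D = 4.96 − 9.59 × 1.22 = -6.74 V.
But -6.74 V < V_ov = 1.63 V, so the device is actually in triode.
In triode I_D = k_p[V_ov V_SD − ½ V_SD²] and I_D = (V_DD − V_SD)/R_D. Equating: 4.4 V_SD² − 15.36 V_SD + 4.96 = 0, giving V_SD = 0.36 V (the root below V_ov).
I_D = (4.96 − 0.36) / 1.22 = 3.77 mA.

I_D = 3.77 mA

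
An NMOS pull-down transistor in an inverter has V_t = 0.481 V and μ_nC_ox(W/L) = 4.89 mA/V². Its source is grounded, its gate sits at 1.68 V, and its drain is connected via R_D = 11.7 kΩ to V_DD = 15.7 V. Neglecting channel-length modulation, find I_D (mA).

V_GS = V_G = 1.68 V, so V_ov = 1.68 − 0.481 = 1.2 V.
Assume saturation: I_D = ½ k_n V_ov² = 0.5 × 4.89 × 1.2² = 3.51 mA, giving V_DS = V_DD − I_D R_D = 15.7 − 3.51 × 11.7 = -25.4 V.
But -25.4 V < V_ov = 1.2 V, so the device is actually in triode.
In triode I_D = k_n[V_ov V_DS − ½ V_DS²] and I_D = (V_DD − V_DS)/R_D. Equating: 28.6 V_DS² − 69.6 V_DS + 15.7 = 0, giving V_DS = 0.252 V (the root below V_ov).
I_D = (15.7 − 0.252) / 11.7 = 1.32 mA.

I_D = 1.32 mA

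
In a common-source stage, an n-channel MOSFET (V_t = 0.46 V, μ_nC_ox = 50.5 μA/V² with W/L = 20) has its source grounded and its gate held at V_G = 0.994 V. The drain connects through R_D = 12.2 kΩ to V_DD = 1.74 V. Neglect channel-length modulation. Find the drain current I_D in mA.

V_GS = V_G = 0.994 V, so V_ov = 0.994 − 0.46 = 0.534 V.
k_n = μ_nC_ox · (W/L) = 1.01 mA/V².
Assume saturation: I_D = ½ k_n V_ov² = 0.5 × 1.01 × 0.534² = 0.144 mA, giving V_DS = V_DD − I_D R_D = 1.74 − 0.144 × 12.2 = -0.0168 V.
But -0.0168 V < V_ov = 0.534 V, so the device is actually in triode.
In triode I_D = k_n[V_ov V_DS − ½ V_DS²] and I_D = (V_DD − V_DS)/R_D. Equating: 6.16 V_DS² − 7.58 V_DS + 1.74 = 0, giving V_DS = 0.305 V (the root below V_ov).
I_D = (1.74 − 0.305) / 12.2 = 0.118 mA.

I_D = 0.118 mA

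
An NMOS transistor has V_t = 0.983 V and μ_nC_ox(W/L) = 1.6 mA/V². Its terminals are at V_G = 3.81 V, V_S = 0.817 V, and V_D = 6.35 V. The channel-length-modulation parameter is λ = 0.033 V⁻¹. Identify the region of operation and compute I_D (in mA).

Saturation; I_D = 3.82 mA

V_GS = V_G − V_S = 3.81 − 0.817 = 2.99 V; V_DS = V_D − V_S = 6.35 − 0.817 = 5.53 V.
V_ov = V_GS − V_t = 2.99 − 0.983 = 2.01 V.
Since V_DS = 5.53 V ≥ V_ov = 2.01 V, the device is in saturation.
I_D = ½ k_n V_ov² (1 + λ V_DS) = 0.5 × 1.6 × 2.01² × (1 + 0.033 × 5.53) = 3.82 mA.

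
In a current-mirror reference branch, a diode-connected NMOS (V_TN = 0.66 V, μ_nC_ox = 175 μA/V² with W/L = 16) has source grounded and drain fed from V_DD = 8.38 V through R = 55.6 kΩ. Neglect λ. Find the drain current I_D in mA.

With gate tied to drain, V_GS = V_DS ≥ V_GS − V_TN, so the device is in saturation.
k_n = μ_nC_ox · (W/L) = 2.8 mA/V².
KCL at the drain: ½ k_n (V_GS − V_TN)² = (V_DD − V_GS)/R.
Let x = V_GS − 0.66. Then 77.8 x² + x − 7.72 = 0, giving x = 0.309 V (positive root), so V_GS = 0.969 V.
I_D = (V_DD − V_GS)/R = (8.38 − 0.969) / 55.6 = 0.133 mA.

I_D = 0.133 mA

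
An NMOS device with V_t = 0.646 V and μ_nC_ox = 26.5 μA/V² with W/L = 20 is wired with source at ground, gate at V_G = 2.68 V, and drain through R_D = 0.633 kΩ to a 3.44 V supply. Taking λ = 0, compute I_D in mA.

I_D = 1.10 mA

V_GS = V_G = 2.68 V, so V_ov = 2.68 − 0.646 = 2.03 V.
k_n = μ_nC_ox · (W/L) = 0.53 mA/V².
Assume saturation: I_D = ½ k_n V_ov² = 0.5 × 0.53 × 2.03² = 1.1 mA, giving V_DS = V_DD − I_D R_D = 3.44 − 1.1 × 0.633 = 2.75 V.
V_DS = 2.75 V ≥ V_ov = 2.03 V, confirming saturation.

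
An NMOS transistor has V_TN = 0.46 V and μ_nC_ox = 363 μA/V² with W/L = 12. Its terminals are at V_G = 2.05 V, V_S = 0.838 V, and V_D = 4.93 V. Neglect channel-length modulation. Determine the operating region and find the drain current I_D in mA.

V_GS = V_G − V_S = 2.05 − 0.838 = 1.21 V; V_DS = V_D − V_S = 4.93 − 0.838 = 4.09 V.
k_n = μ_nC_ox · (W/L) = 4.356 mA/V².
V_ov = V_GS − V_TN = 1.21 − 0.46 = 0.752 V.
Since V_DS = 4.09 V ≥ V_ov = 0.752 V, the device is in saturation.
I_D = ½ k_n V_ov² = 0.5 × 4.356 × 0.752² = 1.23 mA.

Saturation; I_D = 1.23 mA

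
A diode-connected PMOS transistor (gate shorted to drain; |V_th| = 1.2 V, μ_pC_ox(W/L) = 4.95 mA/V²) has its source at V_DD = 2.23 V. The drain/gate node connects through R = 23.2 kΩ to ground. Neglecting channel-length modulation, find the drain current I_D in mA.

I_D = 0.0390 mA

With gate tied to drain, V_SG = V_SD ≥ V_SG − |V_th|, so the device is in saturation.
KCL at the drain: ½ k_p (V_SG − |V_th|)² = (V_DD − V_SG)/R.
Let x = V_SG − 1.2. Then 57.4 x² + x − 1.03 = 0, giving x = 0.126 V (positive root), so V_SG = 1.33 V.
I_D = (V_DD − V_SG)/R = (2.23 − 1.33) / 23.2 = 0.039 mA.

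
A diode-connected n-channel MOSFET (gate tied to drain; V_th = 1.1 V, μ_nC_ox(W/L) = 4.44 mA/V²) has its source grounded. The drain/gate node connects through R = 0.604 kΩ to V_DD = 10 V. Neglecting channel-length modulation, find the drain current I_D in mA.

I_D = 11.0 mA

With gate tied to drain, V_GS = V_DS ≥ V_GS − V_th, so the device is in saturation.
KCL at the drain: ½ k_n (V_GS − V_th)² = (V_DD − V_GS)/R.
Let x = V_GS − 1.1. Then 1.34 x² + x − 8.9 = 0, giving x = 2.23 V (positive root), so V_GS = 3.33 V.
I_D = (V_DD − V_GS)/R = (10 − 3.33) / 0.604 = 11 mA.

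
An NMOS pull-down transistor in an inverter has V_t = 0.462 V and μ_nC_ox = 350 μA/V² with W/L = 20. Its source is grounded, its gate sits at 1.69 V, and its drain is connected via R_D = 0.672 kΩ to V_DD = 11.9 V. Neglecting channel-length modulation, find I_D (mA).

I_D = 5.28 mA

V_GS = V_G = 1.69 V, so V_ov = 1.69 − 0.462 = 1.23 V.
k_n = μ_nC_ox · (W/L) = 7 mA/V².
Assume saturation: I_D = ½ k_n V_ov² = 0.5 × 7 × 1.23² = 5.28 mA, giving V_DS = V_DD − I_D R_D = 11.9 − 5.28 × 0.672 = 8.35 V.
V_DS = 8.35 V ≥ V_ov = 1.23 V, confirming saturation.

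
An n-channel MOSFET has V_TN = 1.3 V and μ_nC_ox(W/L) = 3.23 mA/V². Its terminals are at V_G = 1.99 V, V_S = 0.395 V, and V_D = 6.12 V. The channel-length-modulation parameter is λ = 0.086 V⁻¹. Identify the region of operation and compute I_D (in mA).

V_GS = V_G − V_S = 1.99 − 0.395 = 1.59 V; V_DS = V_D − V_S = 6.12 − 0.395 = 5.72 V.
V_ov = V_GS − V_TN = 1.59 − 1.3 = 0.295 V.
Since V_DS = 5.72 V ≥ V_ov = 0.295 V, the device is in saturation.
I_D = ½ k_n V_ov² (1 + λ V_DS) = 0.5 × 3.23 × 0.295² × (1 + 0.086 × 5.72) = 0.21 mA.

Saturation; I_D = 0.210 mA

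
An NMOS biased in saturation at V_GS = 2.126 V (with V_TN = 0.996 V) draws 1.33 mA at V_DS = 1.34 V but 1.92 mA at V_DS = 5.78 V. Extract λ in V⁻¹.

λ = 0.115 V⁻¹

With V_GS fixed, I_D ∝ (1 + λ V_DS) in saturation, so I_D2/I_D1 = (1 + λ V_DS2)/(1 + λ V_DS1).
1.92/1.33 = 1.444 = (1 + 5.78 λ)/(1 + 1.34 λ).
Solving: λ (I_D1 V_DS2 − I_D2 V_DS1) = I_D2 − I_D1, so λ = (1.92 − 1.33) / (1.33 × 5.78 − 1.92 × 1.34) = 0.59 / 5.11 = 0.115 V⁻¹.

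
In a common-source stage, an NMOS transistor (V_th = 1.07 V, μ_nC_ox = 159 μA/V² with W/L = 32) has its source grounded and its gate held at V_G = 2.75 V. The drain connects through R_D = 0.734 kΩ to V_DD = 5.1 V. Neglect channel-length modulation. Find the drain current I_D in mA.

V_GS = V_G = 2.75 V, so V_ov = 2.75 − 1.07 = 1.68 V.
k_n = μ_nC_ox · (W/L) = 5.088 mA/V².
Assume saturation: I_D = ½ k_n V_ov² = 0.5 × 5.088 × 1.68² = 7.18 mA, giving V_DS = V_DD − I_D R_D = 5.1 − 7.18 × 0.734 = -0.17 V.
But -0.17 V < V_ov = 1.68 V, so the device is actually in triode.
In triode I_D = k_n[V_ov V_DS − ½ V_DS²] and I_D = (V_DD − V_DS)/R_D. Equating: 1.87 V_DS² − 7.274 V_DS + 5.1 = 0, giving V_DS = 0.917 V (the root below V_ov).
I_D = (5.1 − 0.917) / 0.734 = 5.7 mA.

I_D = 5.70 mA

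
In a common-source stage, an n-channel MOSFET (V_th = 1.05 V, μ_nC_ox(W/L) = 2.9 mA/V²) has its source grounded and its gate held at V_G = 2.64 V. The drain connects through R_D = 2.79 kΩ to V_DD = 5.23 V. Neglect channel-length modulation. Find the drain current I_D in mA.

V_GS = V_G = 2.64 V, so V_ov = 2.64 − 1.05 = 1.59 V.
Assume saturation: I_D = ½ k_n V_ov² = 0.5 × 2.9 × 1.59² = 3.67 mA, giving V_DS = V_DD − I_D R_D = 5.23 − 3.67 × 2.79 = -5 V.
But -5 V < V_ov = 1.59 V, so the device is actually in triode.
In triode I_D = k_n[V_ov V_DS − ½ V_DS²] and I_D = (V_DD − V_DS)/R_D. Equating: 4.05 V_DS² − 13.86 V_DS + 5.23 = 0, giving V_DS = 0.432 V (the root below V_ov).
I_D = (5.23 − 0.432) / 2.79 = 1.72 mA.

I_D = 1.72 mA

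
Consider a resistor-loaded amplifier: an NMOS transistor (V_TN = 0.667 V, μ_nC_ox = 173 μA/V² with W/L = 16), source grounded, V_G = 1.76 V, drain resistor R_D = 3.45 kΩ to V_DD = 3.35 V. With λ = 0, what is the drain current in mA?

V_GS = V_G = 1.76 V, so V_ov = 1.76 − 0.667 = 1.09 V.
k_n = μ_nC_ox · (W/L) = 2.768 mA/V².
Assume saturation: I_D = ½ k_n V_ov² = 0.5 × 2.768 × 1.09² = 1.65 mA, giving V_DS = V_DD − I_D R_D = 3.35 − 1.65 × 3.45 = -2.35 V.
But -2.35 V < V_ov = 1.09 V, so the device is actually in triode.
In triode I_D = k_n[V_ov V_DS − ½ V_DS²] and I_D = (V_DD − V_DS)/R_D. Equating: 4.77 V_DS² − 11.44 V_DS + 3.35 = 0, giving V_DS = 0.342 V (the root below V_ov).
I_D = (3.35 − 0.342) / 3.45 = 0.872 mA.

I_D = 0.872 mA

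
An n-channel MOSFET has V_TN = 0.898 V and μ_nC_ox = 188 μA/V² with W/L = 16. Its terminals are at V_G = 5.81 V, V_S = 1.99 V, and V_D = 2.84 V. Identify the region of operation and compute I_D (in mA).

Triode; I_D = 6.38 mA

V_GS = V_G − V_S = 5.81 − 1.99 = 3.82 V; V_DS = V_D − V_S = 2.84 − 1.99 = 0.85 V.
k_n = μ_nC_ox · (W/L) = 3.008 mA/V².
V_ov = V_GS − V_TN = 3.82 − 0.898 = 2.92 V.
Since V_DS = 0.85 V < V_ov = 2.92 V, the device is in the triode region.
I_D = k_n [V_ov · V_DS − ½ V_DS²] = 3.008 × [2.92 × 0.85 − 0.5 × 0.85²] = 6.38 mA.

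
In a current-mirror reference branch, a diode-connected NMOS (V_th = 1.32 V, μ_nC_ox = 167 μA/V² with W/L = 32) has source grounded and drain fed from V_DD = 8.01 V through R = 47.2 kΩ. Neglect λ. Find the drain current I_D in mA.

With gate tied to drain, V_GS = V_DS ≥ V_GS − V_th, so the device is in saturation.
k_n = μ_nC_ox · (W/L) = 5.344 mA/V².
KCL at the drain: ½ k_n (V_GS − V_th)² = (V_DD − V_GS)/R.
Let x = V_GS − 1.32. Then 126 x² + x − 6.69 = 0, giving x = 0.226 V (positive root), so V_GS = 1.55 V.
I_D = (V_DD − V_GS)/R = (8.01 − 1.55) / 47.2 = 0.137 mA.

I_D = 0.137 mA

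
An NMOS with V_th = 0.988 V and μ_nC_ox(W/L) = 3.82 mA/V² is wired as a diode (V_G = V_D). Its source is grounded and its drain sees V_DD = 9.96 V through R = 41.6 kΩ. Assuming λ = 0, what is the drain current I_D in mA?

With gate tied to drain, V_GS = V_DS ≥ V_GS − V_th, so the device is in saturation.
KCL at the drain: ½ k_n (V_GS − V_th)² = (V_DD − V_GS)/R.
Let x = V_GS − 0.988. Then 79.5 x² + x − 8.972 = 0, giving x = 0.33 V (positive root), so V_GS = 1.32 V.
I_D = (V_DD − V_GS)/R = (9.96 − 1.32) / 41.6 = 0.208 mA.

I_D = 0.208 mA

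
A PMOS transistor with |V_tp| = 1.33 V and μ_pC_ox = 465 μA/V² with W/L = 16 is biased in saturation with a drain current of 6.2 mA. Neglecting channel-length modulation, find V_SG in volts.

k_p = μ_pC_ox · (W/L) = 7.44 mA/V².
In saturation I_D = ½ k_p (V_SG − |V_tp|)², so V_SG − |V_tp| = √(2 I_D / k_p) = √(2 × 6.2 / 7.44) = 1.29 V.
V_SG = 1.33 + 1.29 = 2.62 V.

V_SG = 2.62 V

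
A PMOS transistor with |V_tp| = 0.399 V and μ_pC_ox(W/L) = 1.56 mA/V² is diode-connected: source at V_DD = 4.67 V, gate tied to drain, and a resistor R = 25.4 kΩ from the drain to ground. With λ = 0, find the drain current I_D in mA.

I_D = 0.151 mA

With gate tied to drain, V_SG = V_SD ≥ V_SG − |V_tp|, so the device is in saturation.
KCL at the drain: ½ k_p (V_SG − |V_tp|)² = (V_DD − V_SG)/R.
Let x = V_SG − 0.399. Then 19.8 x² + x − 4.271 = 0, giving x = 0.44 V (positive root), so V_SG = 0.839 V.
I_D = (V_DD − V_SG)/R = (4.67 − 0.839) / 25.4 = 0.151 mA.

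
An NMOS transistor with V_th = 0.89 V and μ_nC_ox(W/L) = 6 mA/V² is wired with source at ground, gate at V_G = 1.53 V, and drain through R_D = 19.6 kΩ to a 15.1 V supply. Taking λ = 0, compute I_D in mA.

V_GS = V_G = 1.53 V, so V_ov = 1.53 − 0.89 = 0.64 V.
Assume saturation: I_D = ½ k_n V_ov² = 0.5 × 6 × 0.64² = 1.23 mA, giving V_DS = V_DD − I_D R_D = 15.1 − 1.23 × 19.6 = -8.98 V.
But -8.98 V < V_ov = 0.64 V, so the device is actually in triode.
In triode I_D = k_n[V_ov V_DS − ½ V_DS²] and I_D = (V_DD − V_DS)/R_D. Equating: 58.8 V_DS² − 76.26 V_DS + 15.1 = 0, giving V_DS = 0.244 V (the root below V_ov).
I_D = (15.1 − 0.244) / 19.6 = 0.758 mA.

I_D = 0.758 mA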